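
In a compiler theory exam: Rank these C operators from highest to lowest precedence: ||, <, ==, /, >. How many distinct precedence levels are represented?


Looking up precedence for each operator:
  || -> precedence 1
  < -> precedence 4
  == -> precedence 3
  / -> precedence 6
  > -> precedence 4
Sorted highest to lowest: /, <, >, ==, ||
Distinct precedence values: [6, 4, 3, 1]
Number of distinct levels: 4

4


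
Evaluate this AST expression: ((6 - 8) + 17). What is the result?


Expression: ((6 - 8) + 17)
Evaluating step by step:
  6 - 8 = -2
  -2 + 17 = 15
Result: 15

15


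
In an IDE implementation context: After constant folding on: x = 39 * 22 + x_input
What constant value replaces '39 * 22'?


Identifying constant sub-expression:
  Original: x = 39 * 22 + x_input
  39 and 22 are both compile-time constants
  Evaluating: 39 * 22 = 858
  After folding: x = 858 + x_input

858


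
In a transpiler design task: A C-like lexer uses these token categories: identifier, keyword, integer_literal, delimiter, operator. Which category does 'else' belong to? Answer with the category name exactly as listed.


Token: 'else'
Checking categories:
  identifier: no
  integer_literal: no
  operator: no
  keyword: YES
  delimiter: no
Category: keyword

keyword


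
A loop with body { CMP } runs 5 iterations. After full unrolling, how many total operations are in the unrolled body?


Loop body operations: CMP (1 op per iteration)
Unrolling 5 iterations:
  Iteration 1: CMP (1 ops)
  Iteration 2: CMP (1 ops)
  Iteration 3: CMP (1 ops)
  Iteration 4: CMP (1 ops)
  Iteration 5: CMP (1 ops)
Total: 5 iterations * 1 ops/iter = 5 operations

5


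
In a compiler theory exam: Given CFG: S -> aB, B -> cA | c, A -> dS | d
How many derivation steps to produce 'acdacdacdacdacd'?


Grammar: S -> aB, B -> cA | c, A -> dS | d
Deriving 'acdacdacdacdacd':
Step 1: S -> aB => aB
Step 2: B -> cA => acA
Step 3: A -> dS => acdS
Step 4: S -> aB => acdaB
Step 5: B -> cA => acdacA
Step 6: A -> dS => acdacdS
Step 7: S -> aB => acdacdaB
Step 8: B -> cA => acdacdacA
Step 9: A -> dS => acdacdacdS
Step 10: S -> aB => acdacdacdaB
Step 11: B -> cA => acdacdacdacA
Step 12: A -> dS => acdacdacdacdS
Step 13: S -> aB => acdacdacdacdaB
Step 14: B -> cA => acdacdacdacdacA
Step 15: A -> d => acdacdacdacdacd
Total derivation steps: 15

15


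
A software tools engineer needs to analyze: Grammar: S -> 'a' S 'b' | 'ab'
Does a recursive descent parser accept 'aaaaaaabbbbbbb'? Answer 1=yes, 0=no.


Grammar accepts strings of the form a^n b^n (n >= 1)
Word: 'aaaaaaabbbbbbb'
Counting: 7 a's and 7 b's
Check: 7 == 7? Yes
Derivation (S -> aSb applied 6 time(s), then S -> ab): S => aSb => aaSbb => aaaSbbb => aaaaSbbbb => aaaaaSbbbbb => aaaaaaSbbbbbb => aaaaaaabbbbbbb
Accepted

1


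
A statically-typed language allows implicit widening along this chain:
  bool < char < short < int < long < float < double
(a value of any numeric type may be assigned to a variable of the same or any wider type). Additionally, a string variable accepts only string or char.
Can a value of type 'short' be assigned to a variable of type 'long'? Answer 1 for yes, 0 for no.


Target variable type: long
Source value type: short
Numeric ranks: short=2, long=4
Widening allowed iff rank(source) <= rank(target): 2 <= 4? Yes
Result: 1

1


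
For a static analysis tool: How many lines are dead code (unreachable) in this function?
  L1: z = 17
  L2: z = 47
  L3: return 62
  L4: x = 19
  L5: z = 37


Analyzing control flow:
  L1: reachable (before return)
  L2: reachable (before return)
  L3: reachable (return statement)
  L4: DEAD (after return at L3)
  L5: DEAD (after return at L3)
Return at L3, total lines = 5
Dead lines: L4 through L5
Count: 2

2


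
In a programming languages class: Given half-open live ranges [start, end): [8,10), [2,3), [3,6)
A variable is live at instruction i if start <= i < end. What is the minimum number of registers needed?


Live ranges:
  Var0: [8, 10)
  Var1: [2, 3)
  Var2: [3, 6)
Sweep-line events (position, delta, active):
  pos=2 start -> active=1
  pos=3 end -> active=0
  pos=3 start -> active=1
  pos=6 end -> active=0
  pos=8 start -> active=1
  pos=10 end -> active=0
Maximum simultaneous active: 1
Minimum registers needed: 1

1


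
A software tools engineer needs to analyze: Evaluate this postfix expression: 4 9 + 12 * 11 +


Processing tokens left to right:
Push 4, Push 9
Pop 4 and 9, compute 4 + 9 = 13, push 13
Push 12
Pop 13 and 12, compute 13 * 12 = 156, push 156
Push 11
Pop 156 and 11, compute 156 + 11 = 167, push 167
Stack result: 167

167


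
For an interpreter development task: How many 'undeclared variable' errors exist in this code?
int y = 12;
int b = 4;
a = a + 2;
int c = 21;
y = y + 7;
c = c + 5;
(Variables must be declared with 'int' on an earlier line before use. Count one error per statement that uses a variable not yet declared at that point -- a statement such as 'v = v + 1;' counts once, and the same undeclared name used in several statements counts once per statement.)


Scanning code line by line:
  Line 1: declare 'y' -> declared = ['y']
  Line 2: declare 'b' -> declared = ['b', 'y']
  Line 3: use 'a' -> ERROR (undeclared)
  Line 4: declare 'c' -> declared = ['b', 'c', 'y']
  Line 5: use 'y' -> OK (declared)
  Line 6: use 'c' -> OK (declared)
Total undeclared variable errors: 1

1


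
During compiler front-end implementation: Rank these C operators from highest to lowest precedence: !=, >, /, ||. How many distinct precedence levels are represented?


Looking up precedence for each operator:
  != -> precedence 3
  > -> precedence 4
  / -> precedence 6
  || -> precedence 1
Sorted highest to lowest: /, >, !=, ||
Distinct precedence values: [6, 4, 3, 1]
Number of distinct levels: 4

4


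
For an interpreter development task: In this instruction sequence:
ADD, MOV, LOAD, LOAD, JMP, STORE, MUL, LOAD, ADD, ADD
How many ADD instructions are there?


Scanning instruction sequence for ADD:
  Position 1: ADD <- MATCH
  Position 2: MOV
  Position 3: LOAD
  Position 4: LOAD
  Position 5: JMP
  Position 6: STORE
  Position 7: MUL
  Position 8: LOAD
  Position 9: ADD <- MATCH
  Position 10: ADD <- MATCH
Matches at positions: [1, 9, 10]
Total ADD count: 3

3


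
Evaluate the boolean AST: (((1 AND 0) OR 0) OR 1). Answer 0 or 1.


Step 1: Evaluate inner node
  1 AND 0 = 0
Step 2: Evaluate next node
  0 OR 0 = 0
Step 3: Evaluate root node
  0 OR 1 = 1

1


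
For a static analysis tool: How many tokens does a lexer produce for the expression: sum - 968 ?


Scanning 'sum - 968'
Token 1: 'sum' -> identifier
Token 2: '-' -> operator
Token 3: '968' -> integer_literal
Total tokens: 3

3


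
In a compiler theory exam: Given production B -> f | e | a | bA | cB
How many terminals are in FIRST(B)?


Production: B -> f | e | a | bA | cB
Examining each alternative for leading terminals:
  B -> f : first terminal = 'f'
  B -> e : first terminal = 'e'
  B -> a : first terminal = 'a'
  B -> bA : first terminal = 'b'
  B -> cB : first terminal = 'c'
FIRST(B) = {a, b, c, e, f}
Count: 5

5


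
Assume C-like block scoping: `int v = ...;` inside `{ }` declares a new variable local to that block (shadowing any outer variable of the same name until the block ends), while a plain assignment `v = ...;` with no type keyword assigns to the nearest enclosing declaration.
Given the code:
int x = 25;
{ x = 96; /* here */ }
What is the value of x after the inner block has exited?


Analyzing scoping rules:
Outer scope: declares x = 25
Inner block: 'x = 96;' has no type keyword, so it is an assignment to the outer x (no shadowing)
The assignment changed the outer variable itself, so the new value persists after the block -> 96
Result: 96

96


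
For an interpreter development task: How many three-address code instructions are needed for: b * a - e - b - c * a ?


Expression: b * a - e - b - c * a
Generating three-address code (respecting * over +/- precedence):
  Instruction 1: t1 = b * a
  Instruction 2: t2 = c * a
  Instruction 3: t3 = t1 - e
  Instruction 4: t4 = t3 - b
  Instruction 5: t5 = t4 - t2
Total instructions: 5

5


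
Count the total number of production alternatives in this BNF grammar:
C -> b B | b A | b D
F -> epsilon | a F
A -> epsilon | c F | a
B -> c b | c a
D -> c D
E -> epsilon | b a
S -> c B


Counting alternatives per rule:
  C: 3 alternative(s)
  F: 2 alternative(s)
  A: 3 alternative(s)
  B: 2 alternative(s)
  D: 1 alternative(s)
  E: 2 alternative(s)
  S: 1 alternative(s)
Sum: 3 + 2 + 3 + 2 + 1 + 2 + 1 = 14

14


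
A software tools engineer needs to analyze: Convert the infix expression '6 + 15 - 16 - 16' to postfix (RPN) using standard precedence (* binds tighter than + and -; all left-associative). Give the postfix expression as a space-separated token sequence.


Applying the shunting-yard algorithm:
  Operand 6 -> output
  Push '+' onto operator stack -> op-stack: [+]
  Operand 15 -> output
  See '-' (prec 1); top '+' (prec 1) >= it -> pop '+' to output
  Push '-' onto operator stack -> op-stack: [-]
  Operand 16 -> output
  See '-' (prec 1); top '-' (prec 1) >= it -> pop '-' to output
  Push '-' onto operator stack -> op-stack: [-]
  Operand 16 -> output
  End of input: pop '-' to output
Postfix result: 6 15 + 16 - 16 -

6 15 + 16 - 16 -


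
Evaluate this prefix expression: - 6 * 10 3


Parsing prefix expression: - 6 * 10 3
Step 1: Innermost operation '* 10 3'
  10 * 3 = 30
Step 2: Outer operation '- 6 [30]'
  6 - 30 = -24

-24


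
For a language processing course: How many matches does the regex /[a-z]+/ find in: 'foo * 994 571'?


Pattern: /[a-z]+/ (identifiers)
Input: 'foo * 994 571'
Scanning for matches:
  Match 1: 'foo'
Total matches: 1

1


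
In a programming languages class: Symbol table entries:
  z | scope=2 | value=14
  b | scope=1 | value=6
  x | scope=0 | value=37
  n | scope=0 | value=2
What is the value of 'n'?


Searching symbol table for 'n':
  z | scope=2 | value=14
  b | scope=1 | value=6
  x | scope=0 | value=37
  n | scope=0 | value=2 <- MATCH
Found 'n' at scope 0 with value 2

2


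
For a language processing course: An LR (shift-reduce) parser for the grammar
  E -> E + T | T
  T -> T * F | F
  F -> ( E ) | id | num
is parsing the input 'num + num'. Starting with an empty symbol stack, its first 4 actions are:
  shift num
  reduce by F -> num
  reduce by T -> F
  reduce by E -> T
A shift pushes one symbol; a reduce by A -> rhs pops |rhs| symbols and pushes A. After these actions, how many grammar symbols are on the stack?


Tracking the symbol stack through each action:
  Action 1: shift 'num' : push -> stack = [num] (size 1)
  Action 2: reduce by F -> num : pop 1, push F -> stack = [F] (size 1)
  Action 3: reduce by T -> F : pop 1, push T -> stack = [T] (size 1)
  Action 4: reduce by E -> T : pop 1, push E -> stack = [E] (size 1)
Final stack size: 1

1


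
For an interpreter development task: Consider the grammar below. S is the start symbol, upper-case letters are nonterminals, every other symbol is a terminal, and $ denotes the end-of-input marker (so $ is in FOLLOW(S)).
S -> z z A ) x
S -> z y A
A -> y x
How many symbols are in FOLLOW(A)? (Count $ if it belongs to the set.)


S is the start symbol and does not occur in any rule body, so FOLLOW(S) = {$}.
Examining every occurrence of A in a rule body:
  S -> z z A ) x : A is followed by terminal ')' -> add ')'
  S -> z y A : A is at the right end -> add FOLLOW(S) = {$}
  A -> y x : A does not occur in the body -> contributes nothing
FOLLOW(A) = {), $}
Count: 2

2


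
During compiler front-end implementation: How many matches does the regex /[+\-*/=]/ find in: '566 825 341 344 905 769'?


Pattern: /[+\-*/=]/ (operators)
Input: '566 825 341 344 905 769'
Scanning for matches:
Total matches: 0

0


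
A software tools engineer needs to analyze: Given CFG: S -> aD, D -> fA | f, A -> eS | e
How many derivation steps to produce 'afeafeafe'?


Grammar: S -> aD, D -> fA | f, A -> eS | e
Deriving 'afeafeafe':
Step 1: S -> aD => aD
Step 2: D -> fA => afA
Step 3: A -> eS => afeS
Step 4: S -> aD => afeaD
Step 5: D -> fA => afeafA
Step 6: A -> eS => afeafeS
Step 7: S -> aD => afeafeaD
Step 8: D -> fA => afeafeafA
Step 9: A -> e => afeafeafe
Total derivation steps: 9

9


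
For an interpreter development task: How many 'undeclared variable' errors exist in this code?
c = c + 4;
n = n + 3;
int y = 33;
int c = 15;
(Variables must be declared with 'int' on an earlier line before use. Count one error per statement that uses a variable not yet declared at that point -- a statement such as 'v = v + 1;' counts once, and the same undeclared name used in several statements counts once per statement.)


Scanning code line by line:
  Line 1: use 'c' -> ERROR (undeclared)
  Line 2: use 'n' -> ERROR (undeclared)
  Line 3: declare 'y' -> declared = ['y']
  Line 4: declare 'c' -> declared = ['c', 'y']
Total undeclared variable errors: 2

2


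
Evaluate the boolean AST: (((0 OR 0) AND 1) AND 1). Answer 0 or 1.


Step 1: Evaluate inner node
  0 OR 0 = 0
Step 2: Evaluate next node
  0 AND 1 = 0
Step 3: Evaluate root node
  0 AND 1 = 0

0


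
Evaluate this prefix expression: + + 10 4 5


Parsing prefix expression: + + 10 4 5
Step 1: Innermost operation '+ 10 4'
  10 + 4 = 14
Step 2: Outer operation '+ [14] 5'
  14 + 5 = 19

19


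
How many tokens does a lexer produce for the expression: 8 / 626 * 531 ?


Scanning '8 / 626 * 531'
Token 1: '8' -> integer_literal
Token 2: '/' -> operator
Token 3: '626' -> integer_literal
Token 4: '*' -> operator
Token 5: '531' -> integer_literal
Total tokens: 5

5


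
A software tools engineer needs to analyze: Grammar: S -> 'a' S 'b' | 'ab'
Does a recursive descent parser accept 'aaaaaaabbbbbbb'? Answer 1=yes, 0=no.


Grammar accepts strings of the form a^n b^n (n >= 1)
Word: 'aaaaaaabbbbbbb'
Counting: 7 a's and 7 b's
Check: 7 == 7? Yes
Derivation (S -> aSb applied 6 time(s), then S -> ab): S => aSb => aaSbb => aaaSbbb => aaaaSbbbb => aaaaaSbbbbb => aaaaaaSbbbbbb => aaaaaaabbbbbbb
Accepted

1


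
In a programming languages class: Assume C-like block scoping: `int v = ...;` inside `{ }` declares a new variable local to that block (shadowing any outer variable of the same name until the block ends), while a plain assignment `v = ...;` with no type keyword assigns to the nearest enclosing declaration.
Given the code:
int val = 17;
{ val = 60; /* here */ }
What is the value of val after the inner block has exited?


Analyzing scoping rules:
Outer scope: declares val = 17
Inner block: 'val = 60;' has no type keyword, so it is an assignment to the outer val (no shadowing)
The assignment changed the outer variable itself, so the new value persists after the block -> 60
Result: 60

60


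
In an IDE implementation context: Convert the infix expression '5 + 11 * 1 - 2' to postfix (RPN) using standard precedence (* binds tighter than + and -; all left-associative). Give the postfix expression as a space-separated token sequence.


Applying the shunting-yard algorithm:
  Operand 5 -> output
  Push '+' onto operator stack -> op-stack: [+]
  Operand 11 -> output
  Push '*' onto operator stack -> op-stack: [+, *]
  Operand 1 -> output
  See '-' (prec 1); top '*' (prec 2) >= it -> pop '*' to output
  See '-' (prec 1); top '+' (prec 1) >= it -> pop '+' to output
  Push '-' onto operator stack -> op-stack: [-]
  Operand 2 -> output
  End of input: pop '-' to output
Postfix result: 5 11 1 * + 2 -

5 11 1 * + 2 -


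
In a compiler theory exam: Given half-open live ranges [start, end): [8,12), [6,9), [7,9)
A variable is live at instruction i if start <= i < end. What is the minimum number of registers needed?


Live ranges:
  Var0: [8, 12)
  Var1: [6, 9)
  Var2: [7, 9)
Sweep-line events (position, delta, active):
  pos=6 start -> active=1
  pos=7 start -> active=2
  pos=8 start -> active=3
  pos=9 end -> active=2
  pos=9 end -> active=1
  pos=12 end -> active=0
Maximum simultaneous active: 3
Minimum registers needed: 3

3


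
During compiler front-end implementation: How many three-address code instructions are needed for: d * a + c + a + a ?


Expression: d * a + c + a + a
Generating three-address code (respecting * over +/- precedence):
  Instruction 1: t1 = d * a
  Instruction 2: t2 = t1 + c
  Instruction 3: t3 = t2 + a
  Instruction 4: t4 = t3 + a
Total instructions: 4

4


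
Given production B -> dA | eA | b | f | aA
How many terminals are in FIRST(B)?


Production: B -> dA | eA | b | f | aA
Examining each alternative for leading terminals:
  B -> dA : first terminal = 'd'
  B -> eA : first terminal = 'e'
  B -> b : first terminal = 'b'
  B -> f : first terminal = 'f'
  B -> aA : first terminal = 'a'
FIRST(B) = {a, b, d, e, f}
Count: 5

5


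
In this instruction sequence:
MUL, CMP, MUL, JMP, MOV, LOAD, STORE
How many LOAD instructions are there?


Scanning instruction sequence for LOAD:
  Position 1: MUL
  Position 2: CMP
  Position 3: MUL
  Position 4: JMP
  Position 5: MOV
  Position 6: LOAD <- MATCH
  Position 7: STORE
Matches at positions: [6]
Total LOAD count: 1

1


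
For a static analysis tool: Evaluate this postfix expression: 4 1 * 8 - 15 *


Processing tokens left to right:
Push 4, Push 1
Pop 4 and 1, compute 4 * 1 = 4, push 4
Push 8
Pop 4 and 8, compute 4 - 8 = -4, push -4
Push 15
Pop -4 and 15, compute -4 * 15 = -60, push -60
Stack result: -60

-60


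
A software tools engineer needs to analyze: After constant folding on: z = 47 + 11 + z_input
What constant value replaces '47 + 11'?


Identifying constant sub-expression:
  Original: z = 47 + 11 + z_input
  47 and 11 are both compile-time constants
  Evaluating: 47 + 11 = 58
  After folding: z = 58 + z_input

58


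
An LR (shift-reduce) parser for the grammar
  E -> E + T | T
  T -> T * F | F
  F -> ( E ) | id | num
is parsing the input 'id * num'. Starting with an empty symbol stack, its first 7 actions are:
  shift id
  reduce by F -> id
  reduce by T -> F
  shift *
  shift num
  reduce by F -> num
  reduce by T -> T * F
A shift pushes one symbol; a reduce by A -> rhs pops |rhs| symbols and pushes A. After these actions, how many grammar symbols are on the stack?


Tracking the symbol stack through each action:
  Action 1: shift 'id' : push -> stack = [id] (size 1)
  Action 2: reduce by F -> id : pop 1, push F -> stack = [F] (size 1)
  Action 3: reduce by T -> F : pop 1, push T -> stack = [T] (size 1)
  Action 4: shift '*' : push -> stack = [T, *] (size 2)
  Action 5: shift 'num' : push -> stack = [T, *, num] (size 3)
  Action 6: reduce by F -> num : pop 1, push F -> stack = [T, *, F] (size 3)
  Action 7: reduce by T -> T * F : pop 3, push T -> stack = [T] (size 1)
Final stack size: 1

1


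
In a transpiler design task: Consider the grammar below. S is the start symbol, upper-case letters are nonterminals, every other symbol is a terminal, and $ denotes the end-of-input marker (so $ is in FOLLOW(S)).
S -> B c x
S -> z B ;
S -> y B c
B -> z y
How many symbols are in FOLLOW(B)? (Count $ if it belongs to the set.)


S is the start symbol and does not occur in any rule body, so FOLLOW(S) = {$}.
Examining every occurrence of B in a rule body:
  S -> B c x : B is followed by terminal 'c' -> add 'c'
  S -> z B ; : B is followed by terminal ';' -> add ';'
  S -> y B c : B is followed by terminal 'c' -> add 'c' (already in the set)
  B -> z y : B does not occur in the body -> contributes nothing
FOLLOW(B) = {;, c}
Count: 2

2


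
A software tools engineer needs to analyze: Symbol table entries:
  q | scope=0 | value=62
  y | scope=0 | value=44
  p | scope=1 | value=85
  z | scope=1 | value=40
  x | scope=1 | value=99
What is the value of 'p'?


Searching symbol table for 'p':
  q | scope=0 | value=62
  y | scope=0 | value=44
  p | scope=1 | value=85 <- MATCH
  z | scope=1 | value=40
  x | scope=1 | value=99
Found 'p' at scope 1 with value 85

85


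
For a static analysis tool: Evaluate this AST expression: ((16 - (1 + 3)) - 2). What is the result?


Expression: ((16 - (1 + 3)) - 2)
Evaluating step by step:
  1 + 3 = 4
  16 - 4 = 12
  12 - 2 = 10
Result: 10

10


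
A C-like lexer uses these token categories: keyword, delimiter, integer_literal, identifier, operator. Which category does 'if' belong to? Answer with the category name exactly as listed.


Token: 'if'
Checking categories:
  identifier: no
  integer_literal: no
  operator: no
  keyword: YES
  delimiter: no
Category: keyword

keyword


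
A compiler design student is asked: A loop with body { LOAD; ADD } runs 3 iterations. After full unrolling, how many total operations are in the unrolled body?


Loop body operations: LOAD, ADD (2 ops per iteration)
Unrolling 3 iterations:
  Iteration 1: LOAD, ADD (2 ops)
  Iteration 2: LOAD, ADD (2 ops)
  Iteration 3: LOAD, ADD (2 ops)
Total: 3 iterations * 2 ops/iter = 6 operations

6


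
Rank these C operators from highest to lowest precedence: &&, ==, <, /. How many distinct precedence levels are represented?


Looking up precedence for each operator:
  && -> precedence 2
  == -> precedence 3
  < -> precedence 4
  / -> precedence 6
Sorted highest to lowest: /, <, ==, &&
Distinct precedence values: [6, 4, 3, 2]
Number of distinct levels: 4

4


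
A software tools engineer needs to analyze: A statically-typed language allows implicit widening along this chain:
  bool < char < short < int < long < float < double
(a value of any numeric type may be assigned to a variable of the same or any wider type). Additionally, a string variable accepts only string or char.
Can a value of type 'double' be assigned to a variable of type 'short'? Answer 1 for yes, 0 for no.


Target variable type: short
Source value type: double
Numeric ranks: double=6, short=2
Widening allowed iff rank(source) <= rank(target): 6 <= 2? No
Result: 0

0


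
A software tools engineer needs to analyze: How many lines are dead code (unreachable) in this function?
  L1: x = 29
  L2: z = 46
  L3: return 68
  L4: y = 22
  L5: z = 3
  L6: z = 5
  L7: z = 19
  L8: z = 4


Analyzing control flow:
  L1: reachable (before return)
  L2: reachable (before return)
  L3: reachable (return statement)
  L4: DEAD (after return at L3)
  L5: DEAD (after return at L3)
  L6: DEAD (after return at L3)
  L7: DEAD (after return at L3)
  L8: DEAD (after return at L3)
Return at L3, total lines = 8
Dead lines: L4 through L8
Count: 5

5


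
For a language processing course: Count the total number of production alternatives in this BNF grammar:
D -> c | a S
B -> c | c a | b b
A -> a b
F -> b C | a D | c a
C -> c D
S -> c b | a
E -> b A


Counting alternatives per rule:
  D: 2 alternative(s)
  B: 3 alternative(s)
  A: 1 alternative(s)
  F: 3 alternative(s)
  C: 1 alternative(s)
  S: 2 alternative(s)
  E: 1 alternative(s)
Sum: 2 + 3 + 1 + 3 + 1 + 2 + 1 = 13

13


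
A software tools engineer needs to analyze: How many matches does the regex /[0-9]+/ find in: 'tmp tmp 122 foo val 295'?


Pattern: /[0-9]+/ (int literals)
Input: 'tmp tmp 122 foo val 295'
Scanning for matches:
  Match 1: '122'
  Match 2: '295'
Total matches: 2

2


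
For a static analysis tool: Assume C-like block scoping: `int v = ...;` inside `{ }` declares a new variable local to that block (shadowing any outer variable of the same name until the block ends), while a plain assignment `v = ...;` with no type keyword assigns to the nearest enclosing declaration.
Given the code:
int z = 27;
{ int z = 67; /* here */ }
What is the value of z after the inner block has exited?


Analyzing scoping rules:
Outer scope: declares z = 27
Inner block: 'int z = 67;' declares a NEW z that shadows the outer one
When the block exits the inner z goes out of scope; the outer z was never modified -> 27
Result: 27

27


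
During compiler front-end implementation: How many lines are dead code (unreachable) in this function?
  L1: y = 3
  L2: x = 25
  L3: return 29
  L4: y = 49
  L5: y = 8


Analyzing control flow:
  L1: reachable (before return)
  L2: reachable (before return)
  L3: reachable (return statement)
  L4: DEAD (after return at L3)
  L5: DEAD (after return at L3)
Return at L3, total lines = 5
Dead lines: L4 through L5
Count: 2

2


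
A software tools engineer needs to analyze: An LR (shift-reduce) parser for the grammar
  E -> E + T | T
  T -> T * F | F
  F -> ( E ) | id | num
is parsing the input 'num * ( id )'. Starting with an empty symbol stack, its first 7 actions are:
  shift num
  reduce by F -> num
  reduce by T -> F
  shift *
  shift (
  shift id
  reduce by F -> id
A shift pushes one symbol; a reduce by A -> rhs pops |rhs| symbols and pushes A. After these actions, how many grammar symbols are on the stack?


Tracking the symbol stack through each action:
  Action 1: shift 'num' : push -> stack = [num] (size 1)
  Action 2: reduce by F -> num : pop 1, push F -> stack = [F] (size 1)
  Action 3: reduce by T -> F : pop 1, push T -> stack = [T] (size 1)
  Action 4: shift '*' : push -> stack = [T, *] (size 2)
  Action 5: shift '(' : push -> stack = [T, *, (] (size 3)
  Action 6: shift 'id' : push -> stack = [T, *, (, id] (size 4)
  Action 7: reduce by F -> id : pop 1, push F -> stack = [T, *, (, F] (size 4)
Final stack size: 4

4


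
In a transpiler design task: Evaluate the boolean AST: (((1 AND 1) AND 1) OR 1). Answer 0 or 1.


Step 1: Evaluate inner node
  1 AND 1 = 1
Step 2: Evaluate next node
  1 AND 1 = 1
Step 3: Evaluate root node
  1 OR 1 = 1

1


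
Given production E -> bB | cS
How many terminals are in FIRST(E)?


Production: E -> bB | cS
Examining each alternative for leading terminals:
  E -> bB : first terminal = 'b'
  E -> cS : first terminal = 'c'
FIRST(E) = {b, c}
Count: 2

2


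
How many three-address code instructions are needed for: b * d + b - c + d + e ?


Expression: b * d + b - c + d + e
Generating three-address code (respecting * over +/- precedence):
  Instruction 1: t1 = b * d
  Instruction 2: t2 = t1 + b
  Instruction 3: t3 = t2 - c
  Instruction 4: t4 = t3 + d
  Instruction 5: t5 = t4 + e
Total instructions: 5

5


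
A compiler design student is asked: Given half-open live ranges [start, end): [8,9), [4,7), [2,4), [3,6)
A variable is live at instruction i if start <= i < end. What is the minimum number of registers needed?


Live ranges:
  Var0: [8, 9)
  Var1: [4, 7)
  Var2: [2, 4)
  Var3: [3, 6)
Sweep-line events (position, delta, active):
  pos=2 start -> active=1
  pos=3 start -> active=2
  pos=4 end -> active=1
  pos=4 start -> active=2
  pos=6 end -> active=1
  pos=7 end -> active=0
  pos=8 start -> active=1
  pos=9 end -> active=0
Maximum simultaneous active: 2
Minimum registers needed: 2

2


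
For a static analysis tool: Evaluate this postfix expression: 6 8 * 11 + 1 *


Processing tokens left to right:
Push 6, Push 8
Pop 6 and 8, compute 6 * 8 = 48, push 48
Push 11
Pop 48 and 11, compute 48 + 11 = 59, push 59
Push 1
Pop 59 and 1, compute 59 * 1 = 59, push 59
Stack result: 59

59


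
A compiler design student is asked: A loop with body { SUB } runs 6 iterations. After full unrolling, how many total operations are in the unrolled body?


Loop body operations: SUB (1 op per iteration)
Unrolling 6 iterations:
  Iteration 1: SUB (1 ops)
  Iteration 2: SUB (1 ops)
  Iteration 3: SUB (1 ops)
  Iteration 4: SUB (1 ops)
  Iteration 5: SUB (1 ops)
  Iteration 6: SUB (1 ops)
Total: 6 iterations * 1 ops/iter = 6 operations

6


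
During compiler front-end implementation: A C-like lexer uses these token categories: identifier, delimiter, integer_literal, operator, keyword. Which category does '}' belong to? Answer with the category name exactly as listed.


Token: '}'
Checking categories:
  identifier: no
  integer_literal: no
  operator: no
  keyword: no
  delimiter: YES
Category: delimiter

delimiter


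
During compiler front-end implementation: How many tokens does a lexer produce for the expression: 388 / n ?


Scanning '388 / n'
Token 1: '388' -> integer_literal
Token 2: '/' -> operator
Token 3: 'n' -> identifier
Total tokens: 3

3


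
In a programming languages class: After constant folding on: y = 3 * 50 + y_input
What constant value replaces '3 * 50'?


Identifying constant sub-expression:
  Original: y = 3 * 50 + y_input
  3 and 50 are both compile-time constants
  Evaluating: 3 * 50 = 150
  After folding: y = 150 + y_input

150


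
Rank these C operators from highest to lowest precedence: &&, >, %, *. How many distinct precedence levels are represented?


Looking up precedence for each operator:
  && -> precedence 2
  > -> precedence 4
  % -> precedence 6
  * -> precedence 6
Sorted highest to lowest: %, *, >, &&
Distinct precedence values: [6, 4, 2]
Number of distinct levels: 3

3


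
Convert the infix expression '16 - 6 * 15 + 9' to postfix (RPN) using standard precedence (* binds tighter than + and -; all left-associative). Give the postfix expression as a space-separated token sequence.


Applying the shunting-yard algorithm:
  Operand 16 -> output
  Push '-' onto operator stack -> op-stack: [-]
  Operand 6 -> output
  Push '*' onto operator stack -> op-stack: [-, *]
  Operand 15 -> output
  See '+' (prec 1); top '*' (prec 2) >= it -> pop '*' to output
  See '+' (prec 1); top '-' (prec 1) >= it -> pop '-' to output
  Push '+' onto operator stack -> op-stack: [+]
  Operand 9 -> output
  End of input: pop '+' to output
Postfix result: 16 6 15 * - 9 +

16 6 15 * - 9 +


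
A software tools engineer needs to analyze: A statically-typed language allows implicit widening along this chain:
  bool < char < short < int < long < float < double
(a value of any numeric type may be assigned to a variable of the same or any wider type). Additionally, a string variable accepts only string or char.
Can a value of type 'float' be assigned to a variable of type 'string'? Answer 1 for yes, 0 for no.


Target variable type: string
Source value type: float
Rule: string accepts only {string, char}
  source 'float' in {string, char}? No
Result: 0

0


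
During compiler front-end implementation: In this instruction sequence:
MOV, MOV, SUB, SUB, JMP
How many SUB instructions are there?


Scanning instruction sequence for SUB:
  Position 1: MOV
  Position 2: MOV
  Position 3: SUB <- MATCH
  Position 4: SUB <- MATCH
  Position 5: JMP
Matches at positions: [3, 4]
Total SUB count: 2

2


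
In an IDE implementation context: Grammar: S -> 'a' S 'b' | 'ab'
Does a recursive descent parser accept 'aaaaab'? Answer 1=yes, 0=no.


Grammar accepts strings of the form a^n b^n (n >= 1)
Word: 'aaaaab'
Counting: 5 a's and 1 b's
Check: 5 == 1? No
Mismatch: a-count != b-count
Rejected

0


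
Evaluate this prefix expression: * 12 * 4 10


Parsing prefix expression: * 12 * 4 10
Step 1: Innermost operation '* 4 10'
  4 * 10 = 40
Step 2: Outer operation '* 12 [40]'
  12 * 40 = 480

480


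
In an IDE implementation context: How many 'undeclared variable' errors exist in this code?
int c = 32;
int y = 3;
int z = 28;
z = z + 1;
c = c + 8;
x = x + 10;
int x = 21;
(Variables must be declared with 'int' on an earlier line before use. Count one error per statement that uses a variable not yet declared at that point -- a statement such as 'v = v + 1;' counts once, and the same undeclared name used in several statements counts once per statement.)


Scanning code line by line:
  Line 1: declare 'c' -> declared = ['c']
  Line 2: declare 'y' -> declared = ['c', 'y']
  Line 3: declare 'z' -> declared = ['c', 'y', 'z']
  Line 4: use 'z' -> OK (declared)
  Line 5: use 'c' -> OK (declared)
  Line 6: use 'x' -> ERROR (undeclared)
  Line 7: declare 'x' -> declared = ['c', 'x', 'y', 'z']
Total undeclared variable errors: 1

1


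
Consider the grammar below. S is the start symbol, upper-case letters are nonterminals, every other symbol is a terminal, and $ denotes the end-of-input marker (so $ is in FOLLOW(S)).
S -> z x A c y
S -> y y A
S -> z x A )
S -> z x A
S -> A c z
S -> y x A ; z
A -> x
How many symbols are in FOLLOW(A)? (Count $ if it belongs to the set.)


S is the start symbol and does not occur in any rule body, so FOLLOW(S) = {$}.
Examining every occurrence of A in a rule body:
  S -> z x A c y : A is followed by terminal 'c' -> add 'c'
  S -> y y A : A is at the right end -> add FOLLOW(S) = {$}
  S -> z x A ) : A is followed by terminal ')' -> add ')'
  S -> z x A : A is at the right end -> add FOLLOW(S) = {$} (already in the set)
  S -> A c z : A is followed by terminal 'c' -> add 'c' (already in the set)
  S -> y x A ; z : A is followed by terminal ';' -> add ';'
  A -> x : A does not occur in the body -> contributes nothing
FOLLOW(A) = {), ;, c, $}
Count: 4

4


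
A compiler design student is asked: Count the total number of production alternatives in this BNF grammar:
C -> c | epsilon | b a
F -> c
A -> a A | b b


Counting alternatives per rule:
  C: 3 alternative(s)
  F: 1 alternative(s)
  A: 2 alternative(s)
Sum: 3 + 1 + 2 = 6

6


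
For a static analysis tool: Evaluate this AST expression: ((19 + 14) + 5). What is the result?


Expression: ((19 + 14) + 5)
Evaluating step by step:
  19 + 14 = 33
  33 + 5 = 38
Result: 38

38


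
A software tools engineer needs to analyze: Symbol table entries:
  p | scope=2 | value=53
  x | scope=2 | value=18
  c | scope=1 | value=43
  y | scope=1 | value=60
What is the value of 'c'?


Searching symbol table for 'c':
  p | scope=2 | value=53
  x | scope=2 | value=18
  c | scope=1 | value=43 <- MATCH
  y | scope=1 | value=60
Found 'c' at scope 1 with value 43

43


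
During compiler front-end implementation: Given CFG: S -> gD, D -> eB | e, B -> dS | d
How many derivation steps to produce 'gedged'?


Grammar: S -> gD, D -> eB | e, B -> dS | d
Deriving 'gedged':
Step 1: S -> gD => gD
Step 2: D -> eB => geB
Step 3: B -> dS => gedS
Step 4: S -> gD => gedgD
Step 5: D -> eB => gedgeB
Step 6: B -> d => gedged
Total derivation steps: 6

6


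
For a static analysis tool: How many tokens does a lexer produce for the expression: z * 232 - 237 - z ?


Scanning 'z * 232 - 237 - z'
Token 1: 'z' -> identifier
Token 2: '*' -> operator
Token 3: '232' -> integer_literal
Token 4: '-' -> operator
Token 5: '237' -> integer_literal
Token 6: '-' -> operator
Token 7: 'z' -> identifier
Total tokens: 7

7


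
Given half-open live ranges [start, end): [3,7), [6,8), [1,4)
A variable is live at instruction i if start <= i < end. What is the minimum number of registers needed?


Live ranges:
  Var0: [3, 7)
  Var1: [6, 8)
  Var2: [1, 4)
Sweep-line events (position, delta, active):
  pos=1 start -> active=1
  pos=3 start -> active=2
  pos=4 end -> active=1
  pos=6 start -> active=2
  pos=7 end -> active=1
  pos=8 end -> active=0
Maximum simultaneous active: 2
Minimum registers needed: 2

2


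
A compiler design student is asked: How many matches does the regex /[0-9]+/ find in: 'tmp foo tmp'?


Pattern: /[0-9]+/ (int literals)
Input: 'tmp foo tmp'
Scanning for matches:
Total matches: 0

0


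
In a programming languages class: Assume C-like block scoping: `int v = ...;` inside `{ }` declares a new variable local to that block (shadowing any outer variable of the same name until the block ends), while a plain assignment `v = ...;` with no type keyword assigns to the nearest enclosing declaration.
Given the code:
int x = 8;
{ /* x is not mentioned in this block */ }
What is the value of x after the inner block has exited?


Analyzing scoping rules:
Outer scope: declares x = 8
Inner block: x is neither redeclared nor assigned -> unchanged
After the block -> 8
Result: 8

8


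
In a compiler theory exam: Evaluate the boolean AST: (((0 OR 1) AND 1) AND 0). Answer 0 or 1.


Step 1: Evaluate inner node
  0 OR 1 = 1
Step 2: Evaluate next node
  1 AND 1 = 1
Step 3: Evaluate root node
  1 AND 0 = 0

0


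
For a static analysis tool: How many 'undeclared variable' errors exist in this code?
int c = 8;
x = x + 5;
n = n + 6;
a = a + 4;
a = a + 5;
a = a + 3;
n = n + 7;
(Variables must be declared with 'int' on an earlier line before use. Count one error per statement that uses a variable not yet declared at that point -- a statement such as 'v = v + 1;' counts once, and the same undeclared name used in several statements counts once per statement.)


Scanning code line by line:
  Line 1: declare 'c' -> declared = ['c']
  Line 2: use 'x' -> ERROR (undeclared)
  Line 3: use 'n' -> ERROR (undeclared)
  Line 4: use 'a' -> ERROR (undeclared)
  Line 5: use 'a' -> ERROR (undeclared)
  Line 6: use 'a' -> ERROR (undeclared)
  Line 7: use 'n' -> ERROR (undeclared)
Total undeclared variable errors: 6

6


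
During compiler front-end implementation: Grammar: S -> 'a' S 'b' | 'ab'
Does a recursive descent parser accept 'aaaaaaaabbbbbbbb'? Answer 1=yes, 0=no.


Grammar accepts strings of the form a^n b^n (n >= 1)
Word: 'aaaaaaaabbbbbbbb'
Counting: 8 a's and 8 b's
Check: 8 == 8? Yes
Derivation (S -> aSb applied 7 time(s), then S -> ab): S => aSb => aaSbb => aaaSbbb => aaaaSbbbb => aaaaaSbbbbb => aaaaaaSbbbbbb => aaaaaaaSbbbbbbb => aaaaaaaabbbbbbbb
Accepted

1


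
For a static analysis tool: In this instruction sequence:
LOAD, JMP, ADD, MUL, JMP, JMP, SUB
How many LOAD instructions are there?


Scanning instruction sequence for LOAD:
  Position 1: LOAD <- MATCH
  Position 2: JMP
  Position 3: ADD
  Position 4: MUL
  Position 5: JMP
  Position 6: JMP
  Position 7: SUB
Matches at positions: [1]
Total LOAD count: 1

1


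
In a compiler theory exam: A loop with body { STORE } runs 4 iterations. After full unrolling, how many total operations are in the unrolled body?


Loop body operations: STORE (1 op per iteration)
Unrolling 4 iterations:
  Iteration 1: STORE (1 ops)
  Iteration 2: STORE (1 ops)
  Iteration 3: STORE (1 ops)
  Iteration 4: STORE (1 ops)
Total: 4 iterations * 1 ops/iter = 4 operations

4


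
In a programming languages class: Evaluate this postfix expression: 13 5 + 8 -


Processing tokens left to right:
Push 13, Push 5
Pop 13 and 5, compute 13 + 5 = 18, push 18
Push 8
Pop 18 and 8, compute 18 - 8 = 10, push 10
Stack result: 10

10


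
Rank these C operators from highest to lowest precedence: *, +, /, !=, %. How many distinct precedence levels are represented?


Looking up precedence for each operator:
  * -> precedence 6
  + -> precedence 5
  / -> precedence 6
  != -> precedence 3
  % -> precedence 6
Sorted highest to lowest: *, /, %, +, !=
Distinct precedence values: [6, 5, 3]
Number of distinct levels: 3

3


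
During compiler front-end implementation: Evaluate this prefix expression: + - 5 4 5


Parsing prefix expression: + - 5 4 5
Step 1: Innermost operation '- 5 4'
  5 - 4 = 1
Step 2: Outer operation '+ [1] 5'
  1 + 5 = 6

6


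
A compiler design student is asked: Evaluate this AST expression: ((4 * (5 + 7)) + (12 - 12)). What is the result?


Expression: ((4 * (5 + 7)) + (12 - 12))
Evaluating step by step:
  5 + 7 = 12
  4 * 12 = 48
  12 - 12 = 0
  48 + 0 = 48
Result: 48

48


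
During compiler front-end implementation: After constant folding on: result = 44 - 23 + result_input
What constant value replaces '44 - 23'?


Identifying constant sub-expression:
  Original: result = 44 - 23 + result_input
  44 and 23 are both compile-time constants
  Evaluating: 44 - 23 = 21
  After folding: result = 21 + result_input

21


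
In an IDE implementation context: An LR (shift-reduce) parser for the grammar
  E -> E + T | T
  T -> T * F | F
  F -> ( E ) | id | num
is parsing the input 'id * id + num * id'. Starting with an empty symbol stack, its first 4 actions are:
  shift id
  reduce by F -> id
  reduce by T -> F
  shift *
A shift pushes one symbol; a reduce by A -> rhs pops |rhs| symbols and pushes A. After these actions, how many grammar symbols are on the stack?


Tracking the symbol stack through each action:
  Action 1: shift 'id' : push -> stack = [id] (size 1)
  Action 2: reduce by F -> id : pop 1, push F -> stack = [F] (size 1)
  Action 3: reduce by T -> F : pop 1, push T -> stack = [T] (size 1)
  Action 4: shift '*' : push -> stack = [T, *] (size 2)
Final stack size: 2

2
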